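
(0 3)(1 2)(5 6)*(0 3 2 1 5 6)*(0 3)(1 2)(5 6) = (0 1 2 6 5 3)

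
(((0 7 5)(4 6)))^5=(0 5 7)(4 6)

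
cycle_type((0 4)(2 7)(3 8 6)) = 2^2.3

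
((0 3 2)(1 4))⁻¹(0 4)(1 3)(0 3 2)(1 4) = (1 3)(2 4)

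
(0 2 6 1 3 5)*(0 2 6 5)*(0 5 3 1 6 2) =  (0 2 3 5)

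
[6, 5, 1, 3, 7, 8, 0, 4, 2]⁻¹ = [6, 2, 8, 3, 7, 1, 0, 4, 5]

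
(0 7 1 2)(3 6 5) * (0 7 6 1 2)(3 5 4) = (0 6 4 3 1)(2 7)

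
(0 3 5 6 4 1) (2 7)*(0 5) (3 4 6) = (0 4 1 5 3) (2 7) 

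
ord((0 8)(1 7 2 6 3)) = 10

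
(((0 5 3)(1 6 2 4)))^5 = (0 3 5)(1 6 2 4)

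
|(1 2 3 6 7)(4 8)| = 10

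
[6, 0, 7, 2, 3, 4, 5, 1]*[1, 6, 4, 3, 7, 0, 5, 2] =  [5, 1, 2, 4, 3, 7, 0, 6]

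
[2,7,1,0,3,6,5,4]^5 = [3,2,0,4,7,6,5,1]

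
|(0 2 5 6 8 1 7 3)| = 8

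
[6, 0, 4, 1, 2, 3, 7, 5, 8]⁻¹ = [1, 3, 4, 5, 2, 7, 0, 6, 8]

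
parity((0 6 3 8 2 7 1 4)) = odd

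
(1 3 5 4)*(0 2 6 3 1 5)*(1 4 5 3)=(0 2 6 1 4 3)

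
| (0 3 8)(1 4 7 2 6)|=15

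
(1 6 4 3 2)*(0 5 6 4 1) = (0 5 6 1 4 3 2)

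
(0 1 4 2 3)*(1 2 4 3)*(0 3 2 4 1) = (0 4 1 2)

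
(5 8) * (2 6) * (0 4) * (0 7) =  (0 4 7)(2 6)(5 8)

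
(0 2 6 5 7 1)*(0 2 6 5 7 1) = (0 6 7)(1 2 5)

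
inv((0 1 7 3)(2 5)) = (0 3 7 1)(2 5)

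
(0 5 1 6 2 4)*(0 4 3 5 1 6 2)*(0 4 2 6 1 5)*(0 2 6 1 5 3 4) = (0 3 2 4 6) 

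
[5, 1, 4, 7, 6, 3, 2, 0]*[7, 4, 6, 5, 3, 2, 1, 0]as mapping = [0→2, 1→4, 2→3, 3→0, 4→1, 5→5, 6→6, 7→7]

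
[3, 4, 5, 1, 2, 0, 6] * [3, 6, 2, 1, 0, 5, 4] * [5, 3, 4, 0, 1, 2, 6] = [3, 5, 2, 6, 4, 0, 1]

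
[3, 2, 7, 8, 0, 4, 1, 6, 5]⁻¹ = [4, 6, 1, 0, 5, 8, 7, 2, 3]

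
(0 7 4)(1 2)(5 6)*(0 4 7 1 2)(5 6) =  (0 1)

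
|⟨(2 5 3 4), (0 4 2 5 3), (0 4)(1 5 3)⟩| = 720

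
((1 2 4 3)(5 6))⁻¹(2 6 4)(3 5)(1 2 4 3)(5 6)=(1 6)(3 4 5)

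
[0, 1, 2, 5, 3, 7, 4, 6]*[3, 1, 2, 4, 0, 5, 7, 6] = [3, 1, 2, 5, 4, 6, 0, 7]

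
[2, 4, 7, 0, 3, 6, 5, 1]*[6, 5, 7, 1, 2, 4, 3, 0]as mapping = [0→7, 1→2, 2→0, 3→6, 4→1, 5→3, 6→4, 7→5]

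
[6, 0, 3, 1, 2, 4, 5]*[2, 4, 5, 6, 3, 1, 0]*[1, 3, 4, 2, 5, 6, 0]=[1, 4, 0, 5, 6, 2, 3]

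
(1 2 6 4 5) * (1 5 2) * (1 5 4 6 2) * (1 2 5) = (2 5 4)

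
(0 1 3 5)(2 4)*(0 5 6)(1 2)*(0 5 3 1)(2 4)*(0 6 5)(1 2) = (0 4 6)(1 2)(3 5)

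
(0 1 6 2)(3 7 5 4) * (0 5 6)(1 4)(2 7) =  (0 4 3 2 5 1)(6 7)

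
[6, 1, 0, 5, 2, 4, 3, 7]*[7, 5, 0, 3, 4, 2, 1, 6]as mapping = [0→1, 1→5, 2→7, 3→2, 4→0, 5→4, 6→3, 7→6]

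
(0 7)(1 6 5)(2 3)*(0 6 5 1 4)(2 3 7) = (0 2 7 6 1 5 4)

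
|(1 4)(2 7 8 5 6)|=10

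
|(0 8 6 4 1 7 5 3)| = 8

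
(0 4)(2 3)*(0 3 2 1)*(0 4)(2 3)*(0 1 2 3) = (0 1 4 3 2)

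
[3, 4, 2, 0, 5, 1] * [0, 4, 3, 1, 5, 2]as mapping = [0→1, 1→5, 2→3, 3→0, 4→2, 5→4]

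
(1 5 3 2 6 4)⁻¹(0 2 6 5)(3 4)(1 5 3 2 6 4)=(0 6 4 3)(1 2)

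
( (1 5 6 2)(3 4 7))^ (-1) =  (1 2 6 5)(3 7 4)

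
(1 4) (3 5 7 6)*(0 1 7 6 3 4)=(0 1) (3 5 6 4 7) 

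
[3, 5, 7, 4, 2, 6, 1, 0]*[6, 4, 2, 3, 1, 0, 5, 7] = [3, 0, 7, 1, 2, 5, 4, 6]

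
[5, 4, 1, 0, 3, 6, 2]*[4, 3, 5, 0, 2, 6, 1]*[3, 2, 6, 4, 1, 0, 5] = [5, 6, 4, 1, 3, 2, 0]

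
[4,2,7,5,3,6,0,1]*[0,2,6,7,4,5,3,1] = [4,6,1,5,7,3,0,2]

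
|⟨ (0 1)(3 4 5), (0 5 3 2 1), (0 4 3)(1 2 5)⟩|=720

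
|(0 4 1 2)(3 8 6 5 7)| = 20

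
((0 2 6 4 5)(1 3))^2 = (0 6 5 2 4)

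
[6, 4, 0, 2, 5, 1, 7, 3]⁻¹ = [2, 5, 3, 7, 1, 4, 0, 6]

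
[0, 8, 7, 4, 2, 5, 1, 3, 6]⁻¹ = [0, 6, 4, 7, 3, 5, 8, 2, 1]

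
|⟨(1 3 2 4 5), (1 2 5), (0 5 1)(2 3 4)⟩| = 360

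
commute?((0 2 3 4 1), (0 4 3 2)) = no:(0 2 3 4 1)*(0 4 3 2) = (1 4), (0 4 3 2)*(0 2 3 4 1) = (0 1)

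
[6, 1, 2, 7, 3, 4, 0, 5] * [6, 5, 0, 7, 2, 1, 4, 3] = [4, 5, 0, 3, 7, 2, 6, 1]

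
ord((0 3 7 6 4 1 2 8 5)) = 9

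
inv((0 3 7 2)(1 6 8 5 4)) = (0 2 7 3)(1 4 5 8 6)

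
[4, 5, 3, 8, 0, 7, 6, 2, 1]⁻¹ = [4, 8, 7, 2, 0, 1, 6, 5, 3]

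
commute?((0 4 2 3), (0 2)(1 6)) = no:(0 4 2 3)*(0 2)(1 6) = (0 4)(1 6)(2 3), (0 2)(1 6)*(0 4 2 3) = (0 3)(1 6)(2 4)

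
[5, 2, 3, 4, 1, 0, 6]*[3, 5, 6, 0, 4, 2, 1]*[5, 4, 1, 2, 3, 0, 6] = [1, 6, 5, 3, 0, 2, 4]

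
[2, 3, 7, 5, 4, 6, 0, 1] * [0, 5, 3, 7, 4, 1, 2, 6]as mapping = [0→3, 1→7, 2→6, 3→1, 4→4, 5→2, 6→0, 7→5]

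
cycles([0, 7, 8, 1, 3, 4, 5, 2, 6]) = (1 7 2 8 6 5 4 3)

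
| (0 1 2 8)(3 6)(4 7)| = 4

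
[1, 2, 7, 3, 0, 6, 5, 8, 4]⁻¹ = [4, 0, 1, 3, 8, 6, 5, 2, 7]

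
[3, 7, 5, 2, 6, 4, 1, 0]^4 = [4, 2, 1, 6, 0, 7, 3, 5]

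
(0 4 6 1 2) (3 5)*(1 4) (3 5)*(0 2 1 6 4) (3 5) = (0 6) (3 5) 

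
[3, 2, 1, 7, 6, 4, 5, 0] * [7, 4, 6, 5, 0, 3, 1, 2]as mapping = [0→5, 1→6, 2→4, 3→2, 4→1, 5→0, 6→3, 7→7]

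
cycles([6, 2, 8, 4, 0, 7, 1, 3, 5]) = (0 6 1 2 8 5 7 3 4)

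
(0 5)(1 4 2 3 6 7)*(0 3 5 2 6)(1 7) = (0 2 5 3)(1 4 6)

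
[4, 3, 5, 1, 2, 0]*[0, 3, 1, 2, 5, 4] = [5, 2, 4, 3, 1, 0] 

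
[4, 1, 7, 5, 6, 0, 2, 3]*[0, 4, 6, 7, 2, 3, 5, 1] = [2, 4, 1, 3, 5, 0, 6, 7]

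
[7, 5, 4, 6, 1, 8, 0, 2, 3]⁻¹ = [6, 4, 7, 8, 2, 1, 3, 0, 5]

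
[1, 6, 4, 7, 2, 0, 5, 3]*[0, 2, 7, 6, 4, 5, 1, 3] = [2, 1, 4, 3, 7, 0, 5, 6]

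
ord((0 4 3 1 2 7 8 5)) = 8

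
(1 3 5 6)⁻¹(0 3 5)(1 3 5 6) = (0 5 6)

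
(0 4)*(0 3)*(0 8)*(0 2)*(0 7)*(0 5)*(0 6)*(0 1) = (0 4 3 8 2 7 5 6 1)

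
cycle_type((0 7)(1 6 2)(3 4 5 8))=2.3.4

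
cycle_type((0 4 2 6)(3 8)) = 2.4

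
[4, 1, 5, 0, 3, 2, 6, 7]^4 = [4, 1, 2, 0, 3, 5, 6, 7]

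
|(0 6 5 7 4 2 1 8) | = 8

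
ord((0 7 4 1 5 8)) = 6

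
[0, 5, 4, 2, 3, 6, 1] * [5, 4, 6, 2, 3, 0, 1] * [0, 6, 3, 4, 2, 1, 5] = [1, 0, 4, 5, 3, 6, 2]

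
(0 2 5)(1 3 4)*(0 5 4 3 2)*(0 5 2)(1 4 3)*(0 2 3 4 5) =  (1 2 4 5 3)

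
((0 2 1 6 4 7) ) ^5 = (0 7 4 6 1 2) 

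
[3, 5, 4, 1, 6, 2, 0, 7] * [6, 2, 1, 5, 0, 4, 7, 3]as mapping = [0→5, 1→4, 2→0, 3→2, 4→7, 5→1, 6→6, 7→3]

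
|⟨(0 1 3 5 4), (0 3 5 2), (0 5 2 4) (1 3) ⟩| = 720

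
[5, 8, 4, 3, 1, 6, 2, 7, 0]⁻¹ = [8, 4, 6, 3, 2, 0, 5, 7, 1]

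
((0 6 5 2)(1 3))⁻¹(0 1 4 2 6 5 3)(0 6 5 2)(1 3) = (0 5 2 1 6 3 4)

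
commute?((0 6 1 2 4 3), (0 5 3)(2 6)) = no:(0 6 1 2 4 3) * (0 5 3)(2 6) = (0 2 4)(1 6)(3 5), (0 5 3)(2 6) * (0 6 1 2 4 3) = (0 5)(1 2)(3 6 4)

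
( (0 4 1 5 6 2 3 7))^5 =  (0 2 1 7 6 4 3 5)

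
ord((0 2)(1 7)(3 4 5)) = 6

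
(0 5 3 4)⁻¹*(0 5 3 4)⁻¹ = (0 3)(4 5)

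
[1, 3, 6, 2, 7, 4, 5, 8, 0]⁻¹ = [8, 0, 3, 1, 5, 6, 2, 4, 7]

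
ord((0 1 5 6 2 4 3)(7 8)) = 14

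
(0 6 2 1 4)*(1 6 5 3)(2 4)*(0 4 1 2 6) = (0 5 3 2)(1 6)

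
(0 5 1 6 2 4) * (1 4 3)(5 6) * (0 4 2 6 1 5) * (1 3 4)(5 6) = (0 3 6 5 2 4 1)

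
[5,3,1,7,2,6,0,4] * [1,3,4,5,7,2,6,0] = [2,5,3,0,4,6,1,7]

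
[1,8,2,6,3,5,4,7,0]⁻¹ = [8,0,2,4,6,5,3,7,1]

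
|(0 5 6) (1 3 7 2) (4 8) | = 12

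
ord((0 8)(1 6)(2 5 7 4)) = 4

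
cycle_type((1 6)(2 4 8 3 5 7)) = 2.6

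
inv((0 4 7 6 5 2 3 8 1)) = (0 1 8 3 2 5 6 7 4)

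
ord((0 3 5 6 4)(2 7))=10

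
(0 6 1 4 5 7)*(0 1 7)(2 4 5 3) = (0 6 7 1 5)(2 4 3)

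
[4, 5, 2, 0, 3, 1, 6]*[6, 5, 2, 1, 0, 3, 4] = [0, 3, 2, 6, 1, 5, 4]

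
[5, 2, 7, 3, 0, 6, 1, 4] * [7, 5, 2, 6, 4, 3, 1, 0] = [3, 2, 0, 6, 7, 1, 5, 4]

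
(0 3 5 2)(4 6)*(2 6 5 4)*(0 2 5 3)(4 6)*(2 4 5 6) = (2 4 3)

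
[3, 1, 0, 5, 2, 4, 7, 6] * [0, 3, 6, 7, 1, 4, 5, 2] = [7, 3, 0, 4, 6, 1, 2, 5]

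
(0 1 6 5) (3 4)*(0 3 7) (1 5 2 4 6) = (0 5 3 6 2 4 7) 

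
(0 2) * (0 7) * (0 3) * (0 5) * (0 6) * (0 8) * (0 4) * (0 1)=(0 2 7 3 5 6 8 4 1)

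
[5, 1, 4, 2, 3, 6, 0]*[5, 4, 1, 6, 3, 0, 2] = [0, 4, 3, 1, 6, 2, 5]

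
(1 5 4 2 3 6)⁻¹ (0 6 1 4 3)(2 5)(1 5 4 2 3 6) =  (0 1 5 2 6)(3 4)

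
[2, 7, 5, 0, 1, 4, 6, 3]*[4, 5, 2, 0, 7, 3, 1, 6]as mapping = [0→2, 1→6, 2→3, 3→4, 4→5, 5→7, 6→1, 7→0]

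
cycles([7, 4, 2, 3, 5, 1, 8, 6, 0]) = (0 7 6 8)(1 4 5)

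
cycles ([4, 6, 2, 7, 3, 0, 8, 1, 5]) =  (0 4 3 7 1 6 8 5)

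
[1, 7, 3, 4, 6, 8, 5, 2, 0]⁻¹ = [8, 0, 7, 2, 3, 6, 4, 1, 5]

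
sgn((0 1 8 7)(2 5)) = 1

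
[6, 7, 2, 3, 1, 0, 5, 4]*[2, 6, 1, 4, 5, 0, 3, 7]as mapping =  [0→3, 1→7, 2→1, 3→4, 4→6, 5→2, 6→0, 7→5]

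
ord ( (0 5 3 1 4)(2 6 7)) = 15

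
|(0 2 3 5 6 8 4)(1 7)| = 14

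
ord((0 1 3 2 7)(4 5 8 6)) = 20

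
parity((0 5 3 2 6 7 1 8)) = odd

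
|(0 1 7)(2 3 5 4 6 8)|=6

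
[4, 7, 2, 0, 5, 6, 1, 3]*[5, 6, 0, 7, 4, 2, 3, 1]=[4, 1, 0, 5, 2, 3, 6, 7]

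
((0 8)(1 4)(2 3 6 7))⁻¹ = (0 8)(1 4)(2 7 6 3)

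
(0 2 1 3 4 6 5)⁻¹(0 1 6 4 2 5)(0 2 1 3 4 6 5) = (0 2 3 5 6 1)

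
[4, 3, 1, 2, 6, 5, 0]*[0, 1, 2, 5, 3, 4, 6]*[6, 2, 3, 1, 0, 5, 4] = [1, 5, 2, 3, 4, 0, 6]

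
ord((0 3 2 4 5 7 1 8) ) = 8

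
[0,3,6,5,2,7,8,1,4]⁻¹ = [0,7,4,1,8,3,2,5,6]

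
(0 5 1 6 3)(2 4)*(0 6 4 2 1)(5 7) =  (0 7 5)(1 4)(3 6)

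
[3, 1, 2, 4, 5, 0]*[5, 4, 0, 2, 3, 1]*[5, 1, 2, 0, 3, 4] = [2, 3, 5, 0, 1, 4]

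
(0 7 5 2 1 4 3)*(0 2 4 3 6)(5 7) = (0 5 4 6)(1 3 2)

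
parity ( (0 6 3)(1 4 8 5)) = odd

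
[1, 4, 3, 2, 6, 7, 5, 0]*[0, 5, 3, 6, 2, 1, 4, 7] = [5, 2, 6, 3, 4, 7, 1, 0]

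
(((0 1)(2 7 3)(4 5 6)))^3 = (0 1)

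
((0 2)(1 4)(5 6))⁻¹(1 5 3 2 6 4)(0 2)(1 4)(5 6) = (0 5 1 4 6 3)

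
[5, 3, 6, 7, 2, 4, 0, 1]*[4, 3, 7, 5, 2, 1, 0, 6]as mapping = [0→1, 1→5, 2→0, 3→6, 4→7, 5→2, 6→4, 7→3]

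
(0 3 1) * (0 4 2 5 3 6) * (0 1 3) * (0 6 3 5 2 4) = (0 3 5 6 1) 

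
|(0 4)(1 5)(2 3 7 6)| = 4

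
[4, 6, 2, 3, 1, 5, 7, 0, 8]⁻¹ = [7, 4, 2, 3, 0, 5, 1, 6, 8]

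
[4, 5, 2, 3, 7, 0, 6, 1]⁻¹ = [5, 7, 2, 3, 0, 1, 6, 4]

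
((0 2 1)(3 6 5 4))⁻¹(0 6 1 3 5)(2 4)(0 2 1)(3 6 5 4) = (0 6 4 2 5)(1 3)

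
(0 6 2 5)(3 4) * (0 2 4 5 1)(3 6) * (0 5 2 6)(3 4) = (0 4)(1 5 6 3 2)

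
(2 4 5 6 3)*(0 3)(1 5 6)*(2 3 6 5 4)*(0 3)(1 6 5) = (0 5 6 3)(1 4)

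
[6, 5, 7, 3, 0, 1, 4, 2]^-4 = [4, 1, 2, 3, 6, 5, 0, 7]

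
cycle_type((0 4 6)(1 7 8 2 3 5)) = 3.6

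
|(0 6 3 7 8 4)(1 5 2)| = 6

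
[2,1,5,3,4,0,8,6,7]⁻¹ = [5,1,0,3,4,2,7,8,6]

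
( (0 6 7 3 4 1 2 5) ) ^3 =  (0 3 2 6 4 5 7 1) 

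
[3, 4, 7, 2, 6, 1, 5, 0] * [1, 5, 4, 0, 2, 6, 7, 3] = [0, 2, 3, 4, 7, 5, 6, 1]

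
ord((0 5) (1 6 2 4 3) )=10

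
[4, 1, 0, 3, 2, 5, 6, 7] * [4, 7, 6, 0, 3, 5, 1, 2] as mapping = [0→3, 1→7, 2→4, 3→0, 4→6, 5→5, 6→1, 7→2] 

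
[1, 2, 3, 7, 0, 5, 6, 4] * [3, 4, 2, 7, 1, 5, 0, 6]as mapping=[0→4, 1→2, 2→7, 3→6, 4→3, 5→5, 6→0, 7→1]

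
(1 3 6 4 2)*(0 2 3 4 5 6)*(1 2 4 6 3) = (0 4 1 6 5 3)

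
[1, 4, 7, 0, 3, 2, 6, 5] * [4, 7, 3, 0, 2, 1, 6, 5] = [7, 2, 5, 4, 0, 3, 6, 1]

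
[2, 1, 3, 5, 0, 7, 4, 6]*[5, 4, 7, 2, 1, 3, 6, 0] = [7, 4, 2, 3, 5, 0, 1, 6]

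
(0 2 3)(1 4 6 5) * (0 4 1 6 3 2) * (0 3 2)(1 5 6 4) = (0 3 1 5 4 2)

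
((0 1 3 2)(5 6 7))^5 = (0 1 3 2)(5 7 6)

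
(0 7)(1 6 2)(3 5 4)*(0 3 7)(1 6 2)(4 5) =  (1 2 6)(3 4 7)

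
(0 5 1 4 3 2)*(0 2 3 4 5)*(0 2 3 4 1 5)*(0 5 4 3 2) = (1 5 4)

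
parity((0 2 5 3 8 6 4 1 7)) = even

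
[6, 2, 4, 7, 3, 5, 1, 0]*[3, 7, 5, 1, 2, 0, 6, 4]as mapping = [0→6, 1→5, 2→2, 3→4, 4→1, 5→0, 6→7, 7→3]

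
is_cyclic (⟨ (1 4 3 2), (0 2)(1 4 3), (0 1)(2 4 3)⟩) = no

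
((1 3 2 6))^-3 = (1 3 2 6)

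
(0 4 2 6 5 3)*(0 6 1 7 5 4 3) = (0 3 6 4 2 1 7 5)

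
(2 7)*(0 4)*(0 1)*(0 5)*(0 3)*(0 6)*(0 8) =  (0 4 1 5 3 6 8)(2 7)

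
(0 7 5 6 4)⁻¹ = (0 4 6 5 7)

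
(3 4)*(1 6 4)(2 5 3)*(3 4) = (1 6 3)(2 5 4)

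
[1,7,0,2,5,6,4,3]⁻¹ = [2,0,3,7,6,4,5,1]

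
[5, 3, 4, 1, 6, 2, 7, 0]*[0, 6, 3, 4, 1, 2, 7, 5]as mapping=[0→2, 1→4, 2→1, 3→6, 4→7, 5→3, 6→5, 7→0]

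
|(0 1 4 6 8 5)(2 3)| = 6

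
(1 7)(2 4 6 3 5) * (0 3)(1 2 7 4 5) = (0 3 1 4 6)(2 5 7)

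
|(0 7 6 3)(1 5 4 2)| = 4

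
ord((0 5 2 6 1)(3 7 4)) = 15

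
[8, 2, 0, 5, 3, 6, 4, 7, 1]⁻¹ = [2, 8, 1, 4, 6, 3, 5, 7, 0]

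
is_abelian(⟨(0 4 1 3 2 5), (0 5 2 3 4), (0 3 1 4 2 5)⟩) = no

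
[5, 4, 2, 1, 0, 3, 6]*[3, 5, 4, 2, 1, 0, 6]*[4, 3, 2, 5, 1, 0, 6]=[4, 3, 1, 0, 5, 2, 6]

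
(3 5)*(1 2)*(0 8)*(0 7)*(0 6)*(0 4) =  (0 8 7 6 4)(1 2)(3 5)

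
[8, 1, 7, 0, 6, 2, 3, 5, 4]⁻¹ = [3, 1, 5, 6, 8, 7, 4, 2, 0]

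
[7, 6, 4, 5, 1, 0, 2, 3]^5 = [7, 6, 4, 5, 1, 0, 2, 3]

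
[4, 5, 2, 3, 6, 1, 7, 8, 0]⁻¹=[8, 5, 2, 3, 0, 1, 4, 6, 7]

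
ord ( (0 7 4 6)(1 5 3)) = 12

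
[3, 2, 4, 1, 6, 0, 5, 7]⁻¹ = [5, 3, 1, 0, 2, 6, 4, 7]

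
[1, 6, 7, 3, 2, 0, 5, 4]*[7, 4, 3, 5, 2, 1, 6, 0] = [4, 6, 0, 5, 3, 7, 1, 2]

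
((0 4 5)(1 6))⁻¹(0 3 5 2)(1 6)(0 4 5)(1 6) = (0 2 4 3)(1 6)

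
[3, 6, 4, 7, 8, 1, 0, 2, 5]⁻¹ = [6, 5, 7, 0, 2, 8, 1, 3, 4]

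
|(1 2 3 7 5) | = 5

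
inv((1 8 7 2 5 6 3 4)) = (1 4 3 6 5 2 7 8)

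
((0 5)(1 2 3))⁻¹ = (0 5)(1 3 2)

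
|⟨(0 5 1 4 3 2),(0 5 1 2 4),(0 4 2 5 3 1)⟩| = 120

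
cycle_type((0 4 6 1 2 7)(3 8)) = 2.6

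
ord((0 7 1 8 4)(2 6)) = 10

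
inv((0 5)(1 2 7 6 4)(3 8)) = (0 5)(1 4 6 7 2)(3 8)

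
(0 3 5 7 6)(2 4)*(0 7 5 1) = (0 3 1)(2 4)(6 7)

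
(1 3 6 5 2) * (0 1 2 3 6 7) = (0 1 6 5 3 7)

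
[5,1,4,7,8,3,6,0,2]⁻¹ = [7,1,8,5,2,0,6,3,4]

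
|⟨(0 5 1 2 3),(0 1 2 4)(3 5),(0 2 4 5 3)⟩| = 360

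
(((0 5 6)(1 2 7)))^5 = (0 6 5)(1 7 2)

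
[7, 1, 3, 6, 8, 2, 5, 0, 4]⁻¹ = [7, 1, 5, 2, 8, 6, 3, 0, 4]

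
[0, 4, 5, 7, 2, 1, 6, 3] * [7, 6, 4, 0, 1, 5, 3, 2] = [7, 1, 5, 2, 4, 6, 3, 0]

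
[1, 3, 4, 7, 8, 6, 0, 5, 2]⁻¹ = [6, 0, 8, 1, 2, 7, 5, 3, 4]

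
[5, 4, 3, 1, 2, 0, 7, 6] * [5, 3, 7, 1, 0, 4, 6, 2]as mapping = [0→4, 1→0, 2→1, 3→3, 4→7, 5→5, 6→2, 7→6]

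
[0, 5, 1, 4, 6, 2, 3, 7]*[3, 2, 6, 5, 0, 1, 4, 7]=[3, 1, 2, 0, 4, 6, 5, 7]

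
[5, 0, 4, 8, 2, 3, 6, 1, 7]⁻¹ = [1, 7, 4, 5, 2, 0, 6, 8, 3]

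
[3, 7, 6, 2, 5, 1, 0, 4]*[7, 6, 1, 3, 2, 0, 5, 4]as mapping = [0→3, 1→4, 2→5, 3→1, 4→0, 5→6, 6→7, 7→2]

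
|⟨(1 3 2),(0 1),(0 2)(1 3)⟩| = 24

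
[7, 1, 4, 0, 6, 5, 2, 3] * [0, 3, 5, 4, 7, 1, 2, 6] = [6, 3, 7, 0, 2, 1, 5, 4]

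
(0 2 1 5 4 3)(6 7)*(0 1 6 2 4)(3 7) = (0 4 7 2 6 3 1 5)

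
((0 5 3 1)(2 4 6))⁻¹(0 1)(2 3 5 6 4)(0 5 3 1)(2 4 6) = (0 5)(1 3 2 6 4)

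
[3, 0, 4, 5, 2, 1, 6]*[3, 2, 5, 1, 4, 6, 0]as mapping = [0→1, 1→3, 2→4, 3→6, 4→5, 5→2, 6→0]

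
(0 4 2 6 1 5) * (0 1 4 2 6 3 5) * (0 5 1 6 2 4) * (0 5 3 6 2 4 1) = (0 1 3)(2 6 5)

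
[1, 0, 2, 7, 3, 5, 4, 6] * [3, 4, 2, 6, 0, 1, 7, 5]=[4, 3, 2, 5, 6, 1, 0, 7]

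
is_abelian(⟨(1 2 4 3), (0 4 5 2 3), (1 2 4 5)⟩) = no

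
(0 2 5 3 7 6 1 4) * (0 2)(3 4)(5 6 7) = (1 3 5 4 2 6)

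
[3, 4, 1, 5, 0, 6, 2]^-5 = [5, 0, 4, 6, 3, 2, 1]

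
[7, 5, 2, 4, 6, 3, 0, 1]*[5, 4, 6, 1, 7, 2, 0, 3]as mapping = [0→3, 1→2, 2→6, 3→7, 4→0, 5→1, 6→5, 7→4]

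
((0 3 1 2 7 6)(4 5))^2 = (0 1 7)(2 6 3)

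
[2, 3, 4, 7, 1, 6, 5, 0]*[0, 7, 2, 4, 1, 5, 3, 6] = [2, 4, 1, 6, 7, 3, 5, 0]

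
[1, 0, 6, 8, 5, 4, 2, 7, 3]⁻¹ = [1, 0, 6, 8, 5, 4, 2, 7, 3]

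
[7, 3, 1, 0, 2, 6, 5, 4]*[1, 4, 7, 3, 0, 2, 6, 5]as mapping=[0→5, 1→3, 2→4, 3→1, 4→7, 5→6, 6→2, 7→0]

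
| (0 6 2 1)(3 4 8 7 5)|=20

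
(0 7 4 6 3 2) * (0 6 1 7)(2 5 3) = (1 7 4)(2 6)(3 5)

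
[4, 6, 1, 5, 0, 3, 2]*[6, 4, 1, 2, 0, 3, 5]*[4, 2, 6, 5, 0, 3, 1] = [4, 3, 0, 5, 1, 6, 2]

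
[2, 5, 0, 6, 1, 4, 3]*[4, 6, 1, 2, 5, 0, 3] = [1, 0, 4, 3, 6, 5, 2]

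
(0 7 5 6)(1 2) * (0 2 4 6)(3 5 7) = (0 3 5)(1 4 6 2)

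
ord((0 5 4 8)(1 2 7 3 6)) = 20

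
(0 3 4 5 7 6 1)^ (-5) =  (0 4 7 1 3 5 6)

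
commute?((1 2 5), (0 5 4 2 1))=no:(1 2 5) * (0 5 4 2 1)=(0 5)(2 4), (0 5 4 2 1) * (1 2 5)=(0 1)(4 5)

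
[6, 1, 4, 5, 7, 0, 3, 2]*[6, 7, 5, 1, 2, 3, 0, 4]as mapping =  [0→0, 1→7, 2→2, 3→3, 4→4, 5→6, 6→1, 7→5]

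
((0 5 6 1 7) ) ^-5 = () 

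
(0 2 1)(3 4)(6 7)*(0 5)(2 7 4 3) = (0 7 6 4 2 1 5)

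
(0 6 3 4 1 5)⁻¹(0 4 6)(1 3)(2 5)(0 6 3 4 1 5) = (0 2)(1 3 6)(4 5)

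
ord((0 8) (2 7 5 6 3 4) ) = 6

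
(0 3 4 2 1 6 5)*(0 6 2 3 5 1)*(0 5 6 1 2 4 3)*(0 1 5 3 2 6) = (1 4)(2 3)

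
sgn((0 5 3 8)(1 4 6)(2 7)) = 1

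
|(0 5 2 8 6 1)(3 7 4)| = 6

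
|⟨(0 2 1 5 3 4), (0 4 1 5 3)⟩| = 720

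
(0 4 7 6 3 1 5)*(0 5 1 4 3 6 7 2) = (0 3 4 2)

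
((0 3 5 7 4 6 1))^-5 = (0 5 4 1 3 7 6)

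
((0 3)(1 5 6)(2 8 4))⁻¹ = (0 3)(1 6 5)(2 4 8)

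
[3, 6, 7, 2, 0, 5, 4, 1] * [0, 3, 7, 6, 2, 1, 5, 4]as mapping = [0→6, 1→5, 2→4, 3→7, 4→0, 5→1, 6→2, 7→3]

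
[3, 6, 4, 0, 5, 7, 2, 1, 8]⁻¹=[3, 7, 6, 0, 2, 4, 1, 5, 8]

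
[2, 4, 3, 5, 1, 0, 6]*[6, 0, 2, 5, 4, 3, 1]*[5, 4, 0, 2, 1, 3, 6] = [0, 1, 3, 2, 5, 6, 4]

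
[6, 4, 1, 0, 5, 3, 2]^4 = [4, 0, 3, 1, 6, 2, 5]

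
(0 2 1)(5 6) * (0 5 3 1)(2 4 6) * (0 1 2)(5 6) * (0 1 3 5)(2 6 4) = (0 2 3 6 5 1 4)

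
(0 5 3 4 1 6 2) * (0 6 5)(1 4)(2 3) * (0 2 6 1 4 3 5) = (0 2 1)(3 4)(5 6)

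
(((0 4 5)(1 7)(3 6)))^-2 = (0 4 5)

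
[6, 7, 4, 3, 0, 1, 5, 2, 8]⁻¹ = [4, 5, 7, 3, 2, 6, 0, 1, 8]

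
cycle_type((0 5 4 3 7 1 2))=7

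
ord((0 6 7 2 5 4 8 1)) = 8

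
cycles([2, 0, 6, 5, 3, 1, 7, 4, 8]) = (0 2 6 7 4 3 5 1)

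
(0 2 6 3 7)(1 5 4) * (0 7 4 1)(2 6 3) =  (0 6 2 3 4)(1 5)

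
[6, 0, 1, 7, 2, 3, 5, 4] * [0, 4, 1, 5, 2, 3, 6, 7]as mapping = [0→6, 1→0, 2→4, 3→7, 4→1, 5→5, 6→3, 7→2]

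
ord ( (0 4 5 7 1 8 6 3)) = 8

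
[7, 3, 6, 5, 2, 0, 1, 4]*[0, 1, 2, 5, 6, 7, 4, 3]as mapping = [0→3, 1→5, 2→4, 3→7, 4→2, 5→0, 6→1, 7→6]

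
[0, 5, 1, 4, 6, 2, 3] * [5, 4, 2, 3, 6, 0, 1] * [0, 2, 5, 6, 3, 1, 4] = [1, 0, 3, 4, 2, 5, 6]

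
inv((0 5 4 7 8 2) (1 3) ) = (0 2 8 7 4 5) (1 3) 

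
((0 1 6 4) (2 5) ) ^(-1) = (0 4 6 1) (2 5) 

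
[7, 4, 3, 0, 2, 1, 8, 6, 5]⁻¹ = [3, 5, 4, 2, 1, 8, 7, 0, 6]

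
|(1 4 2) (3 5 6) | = 3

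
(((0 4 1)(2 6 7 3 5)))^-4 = (0 1 4)(2 6 7 3 5)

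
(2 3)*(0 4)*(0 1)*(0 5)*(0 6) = (0 4 1 5 6) (2 3) 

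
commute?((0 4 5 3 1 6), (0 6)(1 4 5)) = no:(0 4 5 3 1 6)*(0 6)(1 4 5) = (0 5 3 4 1), (0 6)(1 4 5)*(0 4 5 3 1 6) = (1 5 6 4 3)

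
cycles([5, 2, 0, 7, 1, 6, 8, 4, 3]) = (0 5 6 8 3 7 4 1 2)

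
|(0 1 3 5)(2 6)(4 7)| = 4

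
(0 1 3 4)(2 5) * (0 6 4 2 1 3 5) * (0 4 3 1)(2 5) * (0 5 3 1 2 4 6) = (0 2 6 1 4)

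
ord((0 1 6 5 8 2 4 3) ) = 8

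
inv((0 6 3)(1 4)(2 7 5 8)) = (0 3 6)(1 4)(2 8 5 7)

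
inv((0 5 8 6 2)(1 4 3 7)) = (0 2 6 8 5)(1 7 3 4)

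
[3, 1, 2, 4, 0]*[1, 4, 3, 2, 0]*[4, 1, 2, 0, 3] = [2, 3, 0, 4, 1]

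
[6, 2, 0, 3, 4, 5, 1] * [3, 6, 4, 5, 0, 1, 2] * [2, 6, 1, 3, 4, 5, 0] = [1, 4, 3, 5, 2, 6, 0]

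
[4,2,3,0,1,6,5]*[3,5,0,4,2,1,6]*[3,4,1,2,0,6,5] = [1,3,0,2,6,5,4]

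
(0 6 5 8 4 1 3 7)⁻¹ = (0 7 3 1 4 8 5 6)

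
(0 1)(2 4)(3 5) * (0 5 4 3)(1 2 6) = (0 2 3 4 6 1 5)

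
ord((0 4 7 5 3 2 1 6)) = 8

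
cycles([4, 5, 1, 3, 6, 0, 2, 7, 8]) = (0 4 6 2 1 5) 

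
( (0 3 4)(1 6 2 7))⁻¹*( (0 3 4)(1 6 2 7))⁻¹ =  (0 3 4)(1 2)(6 7)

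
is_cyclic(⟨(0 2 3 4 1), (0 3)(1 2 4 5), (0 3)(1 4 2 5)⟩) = no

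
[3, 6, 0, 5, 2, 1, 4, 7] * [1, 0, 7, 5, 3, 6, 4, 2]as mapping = [0→5, 1→4, 2→1, 3→6, 4→7, 5→0, 6→3, 7→2]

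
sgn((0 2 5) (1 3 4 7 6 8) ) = -1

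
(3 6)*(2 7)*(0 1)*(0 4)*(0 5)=(0 1 4 5)(2 7)(3 6)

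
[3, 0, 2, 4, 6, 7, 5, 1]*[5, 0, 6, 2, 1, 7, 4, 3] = [2, 5, 6, 1, 4, 3, 7, 0]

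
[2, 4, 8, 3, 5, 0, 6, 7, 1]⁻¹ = [5, 8, 0, 3, 1, 4, 6, 7, 2]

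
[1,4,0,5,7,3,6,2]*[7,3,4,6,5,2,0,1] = [3,5,7,2,1,6,0,4]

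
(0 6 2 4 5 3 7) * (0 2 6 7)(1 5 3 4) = (0 7 2 1 5 4 3)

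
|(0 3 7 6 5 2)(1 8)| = 6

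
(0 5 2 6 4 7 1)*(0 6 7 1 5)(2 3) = (1 6 4)(2 7 5 3)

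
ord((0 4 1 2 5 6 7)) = 7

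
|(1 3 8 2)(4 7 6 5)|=4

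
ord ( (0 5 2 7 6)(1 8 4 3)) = 20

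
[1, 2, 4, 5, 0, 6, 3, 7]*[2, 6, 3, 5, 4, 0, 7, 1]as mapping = [0→6, 1→3, 2→4, 3→0, 4→2, 5→7, 6→5, 7→1]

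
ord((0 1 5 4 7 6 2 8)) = 8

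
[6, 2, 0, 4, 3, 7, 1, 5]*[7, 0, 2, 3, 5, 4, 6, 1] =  [6, 2, 7, 5, 3, 1, 0, 4]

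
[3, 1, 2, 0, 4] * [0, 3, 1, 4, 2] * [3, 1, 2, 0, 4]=[4, 0, 1, 3, 2]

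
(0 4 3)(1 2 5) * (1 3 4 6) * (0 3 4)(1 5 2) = (0 6 5 4)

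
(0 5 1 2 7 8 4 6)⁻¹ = (0 6 4 8 7 2 1 5)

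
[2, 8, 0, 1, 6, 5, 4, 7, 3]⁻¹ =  [2, 3, 0, 8, 6, 5, 4, 7, 1]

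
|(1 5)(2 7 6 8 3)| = 10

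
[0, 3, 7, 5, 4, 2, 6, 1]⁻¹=[0, 7, 5, 1, 4, 3, 6, 2]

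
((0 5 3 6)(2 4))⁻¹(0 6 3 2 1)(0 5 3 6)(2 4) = (0 6 4 1 5)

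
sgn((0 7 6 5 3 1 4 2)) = -1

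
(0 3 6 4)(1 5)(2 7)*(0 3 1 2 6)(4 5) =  (0 1 4 3)(2 7 6 5)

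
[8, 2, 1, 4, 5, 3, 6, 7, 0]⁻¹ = [8, 2, 1, 5, 3, 4, 6, 7, 0]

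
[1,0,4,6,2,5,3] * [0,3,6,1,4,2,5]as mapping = [0→3,1→0,2→4,3→5,4→6,5→2,6→1]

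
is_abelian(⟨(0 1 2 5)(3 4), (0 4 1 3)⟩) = no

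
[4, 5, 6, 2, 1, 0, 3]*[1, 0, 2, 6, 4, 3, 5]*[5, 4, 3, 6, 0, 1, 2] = [0, 6, 1, 3, 5, 4, 2]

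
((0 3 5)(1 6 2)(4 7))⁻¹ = (0 5 3)(1 2 6)(4 7)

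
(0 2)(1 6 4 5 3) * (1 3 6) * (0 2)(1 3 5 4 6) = (1 3 5)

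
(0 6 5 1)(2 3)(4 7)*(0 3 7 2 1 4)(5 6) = (0 5 4 2 7)(1 3)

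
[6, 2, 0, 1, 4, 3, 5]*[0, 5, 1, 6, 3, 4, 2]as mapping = [0→2, 1→1, 2→0, 3→5, 4→3, 5→6, 6→4]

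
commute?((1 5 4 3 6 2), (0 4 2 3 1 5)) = no:(1 5 4 3 6 2)*(0 4 2 3 1 5) = (0 4 1)(2 5)(3 6), (0 4 2 3 1 5)*(1 5 4 3 6 2) = (0 3 5)(1 4)(2 6)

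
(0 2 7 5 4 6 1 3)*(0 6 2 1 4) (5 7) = (0 1 3 6 4 2 5) 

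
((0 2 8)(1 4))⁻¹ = (0 8 2)(1 4)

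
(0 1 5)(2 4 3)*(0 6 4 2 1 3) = (0 3 1 5 6 4)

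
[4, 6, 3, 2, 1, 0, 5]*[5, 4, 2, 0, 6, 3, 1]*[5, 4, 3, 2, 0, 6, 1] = [1, 4, 5, 3, 0, 6, 2] 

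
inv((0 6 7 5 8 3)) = (0 3 8 5 7 6)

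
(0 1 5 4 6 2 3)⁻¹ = (0 3 2 6 4 5 1)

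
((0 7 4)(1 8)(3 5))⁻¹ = (0 4 7)(1 8)(3 5)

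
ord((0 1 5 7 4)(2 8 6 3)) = 20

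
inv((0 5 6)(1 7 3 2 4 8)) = (0 6 5)(1 8 4 2 3 7)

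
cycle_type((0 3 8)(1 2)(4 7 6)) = 2.3^2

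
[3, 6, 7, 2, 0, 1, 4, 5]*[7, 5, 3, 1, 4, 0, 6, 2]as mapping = [0→1, 1→6, 2→2, 3→3, 4→7, 5→5, 6→4, 7→0]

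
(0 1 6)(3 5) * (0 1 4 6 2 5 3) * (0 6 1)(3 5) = (0 4 1 2 3 5 6)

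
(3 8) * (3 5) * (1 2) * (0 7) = (0 7)(1 2)(3 8 5)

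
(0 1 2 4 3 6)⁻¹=(0 6 3 4 2 1)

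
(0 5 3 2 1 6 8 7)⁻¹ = (0 7 8 6 1 2 3 5)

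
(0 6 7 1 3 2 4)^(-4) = (0 1 4 7 2 6 3)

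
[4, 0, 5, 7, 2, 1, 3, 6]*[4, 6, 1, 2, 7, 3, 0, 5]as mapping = [0→7, 1→4, 2→3, 3→5, 4→1, 5→6, 6→2, 7→0]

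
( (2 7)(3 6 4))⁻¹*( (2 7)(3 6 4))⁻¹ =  (3 6 4)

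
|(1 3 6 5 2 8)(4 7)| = 6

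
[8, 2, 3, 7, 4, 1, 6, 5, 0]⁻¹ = [8, 5, 1, 2, 4, 7, 6, 3, 0]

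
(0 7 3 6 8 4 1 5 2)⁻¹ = (0 2 5 1 4 8 6 3 7)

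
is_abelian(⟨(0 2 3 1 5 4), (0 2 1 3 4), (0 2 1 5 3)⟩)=no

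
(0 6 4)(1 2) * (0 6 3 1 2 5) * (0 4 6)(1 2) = (0 3 2 1 5 4)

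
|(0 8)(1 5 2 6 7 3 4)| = 14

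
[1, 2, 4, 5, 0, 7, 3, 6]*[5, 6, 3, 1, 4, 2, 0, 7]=[6, 3, 4, 2, 5, 7, 1, 0]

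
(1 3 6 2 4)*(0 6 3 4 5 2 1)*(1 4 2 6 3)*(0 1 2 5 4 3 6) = (0 6 3 2 4 1 5)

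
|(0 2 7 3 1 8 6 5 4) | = 9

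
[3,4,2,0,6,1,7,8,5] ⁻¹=[3,5,2,0,1,8,4,6,7] 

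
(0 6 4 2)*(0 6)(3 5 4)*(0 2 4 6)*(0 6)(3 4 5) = (0 2 6 4 5)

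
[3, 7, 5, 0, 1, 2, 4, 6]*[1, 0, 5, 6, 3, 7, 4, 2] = [6, 2, 7, 1, 0, 5, 3, 4]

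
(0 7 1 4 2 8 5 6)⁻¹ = (0 6 5 8 2 4 1 7)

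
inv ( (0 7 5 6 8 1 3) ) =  (0 3 1 8 6 5 7) 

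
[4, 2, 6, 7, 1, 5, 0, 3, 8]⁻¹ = [6, 4, 1, 7, 0, 5, 2, 3, 8]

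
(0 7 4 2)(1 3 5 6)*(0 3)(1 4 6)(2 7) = (0 2 3 5 1)(4 7 6)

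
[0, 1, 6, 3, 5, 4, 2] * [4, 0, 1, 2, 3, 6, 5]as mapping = [0→4, 1→0, 2→5, 3→2, 4→6, 5→3, 6→1]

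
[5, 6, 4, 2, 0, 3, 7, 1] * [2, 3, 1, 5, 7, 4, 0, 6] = [4, 0, 7, 1, 2, 5, 6, 3]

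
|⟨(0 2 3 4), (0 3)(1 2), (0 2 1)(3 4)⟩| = 120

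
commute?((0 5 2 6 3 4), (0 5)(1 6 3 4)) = no:(0 5 2 6 3 4)*(0 5)(1 6 3 4) = (1 6 4 5 2 3), (0 5)(1 6 3 4)*(0 5 2 6 3 4) = (0 2 6 4 1 3)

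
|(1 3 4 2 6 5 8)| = 7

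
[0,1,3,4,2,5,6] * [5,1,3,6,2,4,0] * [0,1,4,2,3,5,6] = [5,1,6,4,2,3,0]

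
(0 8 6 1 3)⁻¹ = (0 3 1 6 8)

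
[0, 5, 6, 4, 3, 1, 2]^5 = [0, 5, 6, 4, 3, 1, 2]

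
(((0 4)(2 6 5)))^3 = (0 4)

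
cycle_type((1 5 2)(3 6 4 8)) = 3.4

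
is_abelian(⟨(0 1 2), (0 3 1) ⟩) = no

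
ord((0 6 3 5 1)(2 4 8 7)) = 20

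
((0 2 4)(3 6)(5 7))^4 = (0 2 4)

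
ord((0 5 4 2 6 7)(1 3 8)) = 6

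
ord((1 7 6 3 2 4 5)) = 7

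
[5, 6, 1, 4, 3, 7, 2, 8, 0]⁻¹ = [8, 2, 6, 4, 3, 0, 1, 5, 7]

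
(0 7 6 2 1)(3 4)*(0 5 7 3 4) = (0 3)(1 5 7 6 2)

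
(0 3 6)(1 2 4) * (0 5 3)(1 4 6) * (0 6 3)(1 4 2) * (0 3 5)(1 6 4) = (0 4 2 5 3 1 6)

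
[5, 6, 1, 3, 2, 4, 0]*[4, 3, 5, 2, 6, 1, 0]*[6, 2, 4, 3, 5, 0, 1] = [2, 6, 3, 4, 0, 1, 5]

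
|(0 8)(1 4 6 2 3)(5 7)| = 10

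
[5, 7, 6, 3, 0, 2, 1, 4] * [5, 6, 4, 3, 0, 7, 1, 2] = [7, 2, 1, 3, 5, 4, 6, 0]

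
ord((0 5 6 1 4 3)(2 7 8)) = 6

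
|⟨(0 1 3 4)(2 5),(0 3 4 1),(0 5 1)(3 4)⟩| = 720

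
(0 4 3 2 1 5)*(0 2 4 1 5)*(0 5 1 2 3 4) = (0 2 1 5 3) 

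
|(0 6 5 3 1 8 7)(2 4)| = 14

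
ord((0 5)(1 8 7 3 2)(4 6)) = 10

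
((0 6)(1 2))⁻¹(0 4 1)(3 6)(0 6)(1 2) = (0 3)(2 6 4)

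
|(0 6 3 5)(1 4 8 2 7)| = 20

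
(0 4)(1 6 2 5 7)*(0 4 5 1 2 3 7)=(0 5)(1 6 3 7 2)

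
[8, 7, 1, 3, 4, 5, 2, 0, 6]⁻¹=[7, 2, 6, 3, 4, 5, 8, 1, 0]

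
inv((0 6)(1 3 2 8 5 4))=(0 6)(1 4 5 8 2 3)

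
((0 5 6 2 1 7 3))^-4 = (0 2 3 6 7 5 1)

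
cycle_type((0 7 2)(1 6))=2.3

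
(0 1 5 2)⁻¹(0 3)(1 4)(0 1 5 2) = (1 3)(4 5)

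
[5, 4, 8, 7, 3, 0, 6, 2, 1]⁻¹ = [5, 8, 7, 4, 1, 0, 6, 3, 2]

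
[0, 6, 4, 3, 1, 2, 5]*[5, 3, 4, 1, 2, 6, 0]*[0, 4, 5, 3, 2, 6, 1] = [6, 0, 5, 4, 3, 2, 1]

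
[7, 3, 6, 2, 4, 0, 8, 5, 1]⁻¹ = [5, 8, 3, 1, 4, 7, 2, 0, 6]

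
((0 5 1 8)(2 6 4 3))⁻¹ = (0 8 1 5)(2 3 4 6)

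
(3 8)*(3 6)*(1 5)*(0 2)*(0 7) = (0 2 7)(1 5)(3 8 6)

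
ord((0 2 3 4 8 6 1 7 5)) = 9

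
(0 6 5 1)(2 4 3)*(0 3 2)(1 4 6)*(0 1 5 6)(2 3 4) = (0 5 2)(1 4 3)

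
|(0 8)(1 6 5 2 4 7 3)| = 14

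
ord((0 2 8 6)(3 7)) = 4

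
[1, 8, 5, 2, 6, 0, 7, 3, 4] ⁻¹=[5, 0, 3, 7, 8, 2, 4, 6, 1] 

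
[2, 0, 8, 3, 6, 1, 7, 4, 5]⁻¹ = [1, 5, 0, 3, 7, 8, 4, 6, 2]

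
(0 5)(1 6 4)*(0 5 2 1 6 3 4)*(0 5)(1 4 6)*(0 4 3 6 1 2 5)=(0 5 4 2 3 1 6)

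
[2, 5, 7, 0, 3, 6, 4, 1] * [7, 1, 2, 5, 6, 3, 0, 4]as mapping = [0→2, 1→3, 2→4, 3→7, 4→5, 5→0, 6→6, 7→1]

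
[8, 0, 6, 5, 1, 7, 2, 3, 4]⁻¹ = [1, 4, 6, 7, 8, 3, 2, 5, 0]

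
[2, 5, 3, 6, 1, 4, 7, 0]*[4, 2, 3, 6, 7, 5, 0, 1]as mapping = [0→3, 1→5, 2→6, 3→0, 4→2, 5→7, 6→1, 7→4]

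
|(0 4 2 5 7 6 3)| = 7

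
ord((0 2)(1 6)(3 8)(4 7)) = 2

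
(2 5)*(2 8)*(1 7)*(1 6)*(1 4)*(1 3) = (1 7 6 4 3)(2 5 8)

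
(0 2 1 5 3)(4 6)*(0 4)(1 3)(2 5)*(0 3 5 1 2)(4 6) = (0 1)(2 5)(3 6)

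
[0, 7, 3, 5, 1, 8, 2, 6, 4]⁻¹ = [0, 4, 6, 2, 8, 3, 7, 1, 5]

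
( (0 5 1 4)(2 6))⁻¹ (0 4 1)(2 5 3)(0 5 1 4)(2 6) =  (0 4 5)(1 3 6)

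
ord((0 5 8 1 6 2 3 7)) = 8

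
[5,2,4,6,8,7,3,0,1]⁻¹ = [7,8,1,6,2,0,3,5,4]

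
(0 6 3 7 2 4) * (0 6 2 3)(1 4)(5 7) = (0 2 1 4 6)(3 5 7)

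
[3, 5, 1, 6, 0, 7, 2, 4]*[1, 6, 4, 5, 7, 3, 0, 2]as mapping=[0→5, 1→3, 2→6, 3→0, 4→1, 5→2, 6→4, 7→7]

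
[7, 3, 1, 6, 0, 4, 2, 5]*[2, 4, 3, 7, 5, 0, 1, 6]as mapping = [0→6, 1→7, 2→4, 3→1, 4→2, 5→5, 6→3, 7→0]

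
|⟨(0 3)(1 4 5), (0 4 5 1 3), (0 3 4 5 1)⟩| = 120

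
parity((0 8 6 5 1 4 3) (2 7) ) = odd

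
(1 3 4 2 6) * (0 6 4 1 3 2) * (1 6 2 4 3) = (0 2 3 6 1 4)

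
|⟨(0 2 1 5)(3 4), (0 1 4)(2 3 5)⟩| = 36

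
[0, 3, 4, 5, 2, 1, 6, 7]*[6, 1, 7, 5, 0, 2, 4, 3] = [6, 5, 0, 2, 7, 1, 4, 3]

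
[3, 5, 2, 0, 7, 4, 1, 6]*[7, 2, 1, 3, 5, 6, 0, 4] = [3, 6, 1, 7, 4, 5, 2, 0]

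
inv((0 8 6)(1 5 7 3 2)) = (0 6 8)(1 2 3 7 5)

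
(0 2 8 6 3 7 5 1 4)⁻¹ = (0 4 1 5 7 3 6 8 2)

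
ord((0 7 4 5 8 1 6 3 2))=9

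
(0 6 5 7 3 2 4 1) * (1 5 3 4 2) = (0 6 3 1)(4 5 7)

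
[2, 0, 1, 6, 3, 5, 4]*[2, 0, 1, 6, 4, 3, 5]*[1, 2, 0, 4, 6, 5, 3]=[2, 0, 1, 5, 3, 4, 6]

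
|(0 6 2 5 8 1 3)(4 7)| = 14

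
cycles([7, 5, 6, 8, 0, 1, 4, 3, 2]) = (0 7 3 8 2 6 4)(1 5)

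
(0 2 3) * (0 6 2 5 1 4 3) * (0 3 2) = (0 5 1 4 2 3 6)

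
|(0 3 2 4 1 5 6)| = 7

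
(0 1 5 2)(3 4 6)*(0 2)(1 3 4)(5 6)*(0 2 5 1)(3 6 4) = (0 6 3)(1 4)(2 5)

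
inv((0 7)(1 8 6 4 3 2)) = (0 7)(1 2 3 4 6 8)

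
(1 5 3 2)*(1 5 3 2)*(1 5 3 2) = (1 2 3 5) 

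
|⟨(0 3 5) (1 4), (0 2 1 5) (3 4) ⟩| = 720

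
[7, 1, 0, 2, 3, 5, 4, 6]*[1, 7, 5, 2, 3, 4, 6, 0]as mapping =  [0→0, 1→7, 2→1, 3→5, 4→2, 5→4, 6→3, 7→6]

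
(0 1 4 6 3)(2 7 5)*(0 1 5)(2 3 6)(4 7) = (0 5 3 1 7)(2 4)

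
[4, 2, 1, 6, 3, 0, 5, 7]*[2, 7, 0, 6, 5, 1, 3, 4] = [5, 0, 7, 3, 6, 2, 1, 4]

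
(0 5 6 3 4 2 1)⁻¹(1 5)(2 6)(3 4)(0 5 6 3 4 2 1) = (0 6)(1 3)(2 4)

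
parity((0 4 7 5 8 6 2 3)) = odd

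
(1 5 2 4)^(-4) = ()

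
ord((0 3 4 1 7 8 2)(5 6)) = 14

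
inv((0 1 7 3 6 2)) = (0 2 6 3 7 1)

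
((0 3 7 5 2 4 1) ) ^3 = (0 5 1 7 4 3 2) 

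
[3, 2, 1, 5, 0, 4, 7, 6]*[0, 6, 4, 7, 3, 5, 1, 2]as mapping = [0→7, 1→4, 2→6, 3→5, 4→0, 5→3, 6→2, 7→1]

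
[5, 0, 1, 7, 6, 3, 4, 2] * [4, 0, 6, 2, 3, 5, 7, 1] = [5, 4, 0, 1, 7, 2, 3, 6] 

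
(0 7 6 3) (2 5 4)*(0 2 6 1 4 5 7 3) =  (0 3 2 7 1 4 6) 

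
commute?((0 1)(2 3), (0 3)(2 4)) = no:(0 1)(2 3) * (0 3)(2 4) = (0 1 3 4 2), (0 3)(2 4) * (0 1)(2 3) = (0 2 4 3 1)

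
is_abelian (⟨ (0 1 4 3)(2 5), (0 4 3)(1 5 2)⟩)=no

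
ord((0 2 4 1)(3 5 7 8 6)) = 20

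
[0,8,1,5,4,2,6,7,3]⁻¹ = [0,2,5,8,4,3,6,7,1]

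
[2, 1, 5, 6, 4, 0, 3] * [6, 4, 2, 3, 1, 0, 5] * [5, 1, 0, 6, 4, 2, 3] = [0, 4, 5, 2, 1, 3, 6]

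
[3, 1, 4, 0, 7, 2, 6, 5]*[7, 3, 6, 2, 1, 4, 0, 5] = [2, 3, 1, 7, 5, 6, 0, 4]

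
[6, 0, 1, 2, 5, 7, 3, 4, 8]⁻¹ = [1, 2, 3, 6, 7, 4, 0, 5, 8]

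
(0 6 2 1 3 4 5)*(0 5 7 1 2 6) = (1 3 4 7)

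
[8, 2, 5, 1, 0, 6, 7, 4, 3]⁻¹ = [4, 3, 1, 8, 7, 2, 5, 6, 0]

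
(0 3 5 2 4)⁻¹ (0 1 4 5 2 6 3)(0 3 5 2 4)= (0 2 4 6 5 3 1)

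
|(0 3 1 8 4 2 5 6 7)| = 9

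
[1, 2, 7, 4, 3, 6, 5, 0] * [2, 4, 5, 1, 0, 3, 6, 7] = [4, 5, 7, 0, 1, 6, 3, 2]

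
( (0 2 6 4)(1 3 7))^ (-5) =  (0 4 6 2)(1 3 7)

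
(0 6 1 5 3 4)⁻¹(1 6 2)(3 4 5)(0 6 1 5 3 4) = (0 3 4)(1 2 5)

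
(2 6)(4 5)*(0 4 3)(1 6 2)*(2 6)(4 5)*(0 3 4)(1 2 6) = (0 5 4)(1 6 2)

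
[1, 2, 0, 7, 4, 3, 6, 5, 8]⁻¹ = [2, 0, 1, 5, 4, 7, 6, 3, 8]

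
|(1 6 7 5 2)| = 5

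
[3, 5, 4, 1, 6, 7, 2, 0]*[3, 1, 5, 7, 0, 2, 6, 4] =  [7, 2, 0, 1, 6, 4, 5, 3]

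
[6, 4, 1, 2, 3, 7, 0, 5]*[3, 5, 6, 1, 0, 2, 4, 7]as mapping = [0→4, 1→0, 2→5, 3→6, 4→1, 5→7, 6→3, 7→2]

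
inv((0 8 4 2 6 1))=(0 1 6 2 4 8)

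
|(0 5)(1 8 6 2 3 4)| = 6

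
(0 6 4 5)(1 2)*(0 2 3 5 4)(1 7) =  (0 6)(1 3 5 2 7)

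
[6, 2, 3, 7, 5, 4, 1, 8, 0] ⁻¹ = [8, 6, 1, 2, 5, 4, 0, 3, 7] 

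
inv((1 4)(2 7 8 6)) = (1 4)(2 6 8 7)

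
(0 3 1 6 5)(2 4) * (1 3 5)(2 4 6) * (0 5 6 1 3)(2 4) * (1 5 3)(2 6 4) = (0 4 6 1 2 5 3)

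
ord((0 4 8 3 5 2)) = 6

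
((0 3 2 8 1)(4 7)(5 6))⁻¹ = (0 1 8 2 3)(4 7)(5 6)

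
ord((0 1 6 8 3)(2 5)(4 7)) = 10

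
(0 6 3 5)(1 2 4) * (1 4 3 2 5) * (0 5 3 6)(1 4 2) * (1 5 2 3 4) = (1 4 3)(2 6 5)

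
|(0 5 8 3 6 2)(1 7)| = 6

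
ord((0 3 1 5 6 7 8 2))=8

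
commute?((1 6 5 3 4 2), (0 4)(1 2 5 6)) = no:(1 6 5 3 4 2)*(0 4)(1 2 5 6) = (0 4 5 3), (0 4)(1 2 5 6)*(1 6 5 3 4 2) = (0 2 3 4)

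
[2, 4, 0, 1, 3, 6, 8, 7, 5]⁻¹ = [2, 3, 0, 4, 1, 8, 5, 7, 6]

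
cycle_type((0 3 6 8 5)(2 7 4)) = 3.5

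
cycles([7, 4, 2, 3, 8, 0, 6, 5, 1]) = (0 7 5)(1 4 8)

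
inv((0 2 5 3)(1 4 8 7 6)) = (0 3 5 2)(1 6 7 8 4)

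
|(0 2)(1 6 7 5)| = 4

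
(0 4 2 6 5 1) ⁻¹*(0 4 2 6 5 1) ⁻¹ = (0 5 2) (1 6 4) 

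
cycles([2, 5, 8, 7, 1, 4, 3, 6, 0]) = (0 2 8)(1 5 4)(3 7 6)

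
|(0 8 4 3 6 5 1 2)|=8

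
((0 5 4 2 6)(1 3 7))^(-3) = (0 4 6 5 2)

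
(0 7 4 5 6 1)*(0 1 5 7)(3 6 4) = (3 6 5 4 7)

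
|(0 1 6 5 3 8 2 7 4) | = 9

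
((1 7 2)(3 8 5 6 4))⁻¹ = (1 2 7)(3 4 6 5 8)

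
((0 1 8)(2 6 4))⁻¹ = (0 8 1)(2 4 6)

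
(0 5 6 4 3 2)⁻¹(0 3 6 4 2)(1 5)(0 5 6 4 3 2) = (0 5 2 4 3)(1 6)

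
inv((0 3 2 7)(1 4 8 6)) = (0 7 2 3)(1 6 8 4)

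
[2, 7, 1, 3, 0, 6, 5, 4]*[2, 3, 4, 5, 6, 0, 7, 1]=[4, 1, 3, 5, 2, 7, 0, 6]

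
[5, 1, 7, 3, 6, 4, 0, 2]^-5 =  [6, 1, 7, 3, 5, 0, 4, 2]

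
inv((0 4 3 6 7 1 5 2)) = (0 2 5 1 7 6 3 4)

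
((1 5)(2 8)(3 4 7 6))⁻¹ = (1 5)(2 8)(3 6 7 4)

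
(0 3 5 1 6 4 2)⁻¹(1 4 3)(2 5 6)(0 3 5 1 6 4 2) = (0 1 4)(2 5 6)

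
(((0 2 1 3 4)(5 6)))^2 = (0 1 4 2 3)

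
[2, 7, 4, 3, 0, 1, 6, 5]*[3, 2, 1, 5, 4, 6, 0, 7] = [1, 7, 4, 5, 3, 2, 0, 6]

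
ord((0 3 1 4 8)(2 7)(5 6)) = 10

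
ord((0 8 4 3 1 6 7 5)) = 8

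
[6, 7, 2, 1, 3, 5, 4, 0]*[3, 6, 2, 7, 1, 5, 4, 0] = [4, 0, 2, 6, 7, 5, 1, 3]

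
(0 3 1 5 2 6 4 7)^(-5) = (0 5 4 3 2 7 1 6)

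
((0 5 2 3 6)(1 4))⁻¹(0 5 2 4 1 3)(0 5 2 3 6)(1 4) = (1 4 6 5 2 3)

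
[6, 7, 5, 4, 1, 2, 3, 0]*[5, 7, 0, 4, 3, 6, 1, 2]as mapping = [0→1, 1→2, 2→6, 3→3, 4→7, 5→0, 6→4, 7→5]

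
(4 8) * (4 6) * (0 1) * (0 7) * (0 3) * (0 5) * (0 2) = (0 1 7 3 5 2)(4 8 6)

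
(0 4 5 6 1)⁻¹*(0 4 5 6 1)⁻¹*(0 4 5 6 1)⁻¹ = (0 5 1 4 6)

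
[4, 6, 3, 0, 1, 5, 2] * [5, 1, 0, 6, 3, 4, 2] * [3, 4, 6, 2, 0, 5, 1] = [2, 6, 1, 5, 4, 0, 3]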